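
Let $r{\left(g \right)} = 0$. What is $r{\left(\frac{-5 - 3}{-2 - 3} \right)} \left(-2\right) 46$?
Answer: $0$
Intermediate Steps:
$r{\left(\frac{-5 - 3}{-2 - 3} \right)} \left(-2\right) 46 = 0 \left(-2\right) 46 = 0 \cdot 46 = 0$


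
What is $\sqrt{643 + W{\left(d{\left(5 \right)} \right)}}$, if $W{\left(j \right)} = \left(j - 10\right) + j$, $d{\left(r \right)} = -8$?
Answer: $\sqrt{617} \approx 24.839$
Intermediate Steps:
$W{\left(j \right)} = -10 + 2 j$ ($W{\left(j \right)} = \left(-10 + j\right) + j = -10 + 2 j$)
$\sqrt{643 + W{\left(d{\left(5 \right)} \right)}} = \sqrt{643 + \left(-10 + 2 \left(-8\right)\right)} = \sqrt{643 - 26} = \sqrt{617}$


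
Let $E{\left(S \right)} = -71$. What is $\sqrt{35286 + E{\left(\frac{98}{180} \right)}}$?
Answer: $\sqrt{35215} \approx 187.66$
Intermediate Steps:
$\sqrt{35286 + E{\left(\frac{98}{180} \right)}} = \sqrt{35286 - 71} = \sqrt{35215}$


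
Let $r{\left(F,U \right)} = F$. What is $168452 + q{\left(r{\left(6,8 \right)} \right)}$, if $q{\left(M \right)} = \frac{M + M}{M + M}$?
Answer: $168453$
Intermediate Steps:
$q{\left(M \right)} = 1$ ($q{\left(M \right)} = \frac{2 M}{2 M} = 2 M \frac{1}{2 M} = 1$)
$168452 + q{\left(r{\left(6,8 \right)} \right)} = 168452 + 1 = 168453$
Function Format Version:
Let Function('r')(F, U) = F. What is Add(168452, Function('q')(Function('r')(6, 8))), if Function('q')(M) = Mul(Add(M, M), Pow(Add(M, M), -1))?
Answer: 168453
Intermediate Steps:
Function('q')(M) = 1 (Function('q')(M) = Mul(Mul(2, M), Pow(Mul(2, M), -1)) = Mul(Mul(2, M), Mul(Rational(1, 2), Pow(M, -1))) = 1)
Add(168452, Function('q')(Function('r')(6, 8))) = Add(168452, 1) = 168453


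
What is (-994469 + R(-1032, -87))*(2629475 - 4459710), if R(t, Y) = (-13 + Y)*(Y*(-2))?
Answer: 1851958059215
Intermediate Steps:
R(t, Y) = -2*Y*(-13 + Y) (R(t, Y) = (-13 + Y)*(-2*Y) = -2*Y*(-13 + Y))
(-994469 + R(-1032, -87))*(2629475 - 4459710) = (-994469 + 2*(-87)*(13 - 1*(-87)))*(2629475 - 4459710) = (-994469 + 2*(-87)*(13 + 87))*(-1830235) = (-994469 + 2*(-87)*100)*(-1830235) = (-994469 - 17400)*(-1830235) = -1011869*(-1830235) = 1851958059215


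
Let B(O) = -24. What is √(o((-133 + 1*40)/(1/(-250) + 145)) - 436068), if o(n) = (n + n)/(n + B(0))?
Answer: I*√9664388444801338/148871 ≈ 660.35*I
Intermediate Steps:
o(n) = 2*n/(-24 + n) (o(n) = (n + n)/(n - 24) = (2*n)/(-24 + n) = 2*n/(-24 + n))
√(o((-133 + 1*40)/(1/(-250) + 145)) - 436068) = √(2*((-133 + 1*40)/(1/(-250) + 145))/(-24 + (-133 + 1*40)/(1/(-250) + 145)) - 436068) = √(2*((-133 + 40)/(-1/250 + 145))/(-24 + (-133 + 40)/(-1/250 + 145)) - 436068) = √(2*(-93/36249/250)/(-24 - 93/36249/250) - 436068) = √(2*(-93*250/36249)/(-24 - 93*250/36249) - 436068) = √(2*(-7750/12083)/(-24 - 7750/12083) - 436068) = √(2*(-7750/12083)/(-297742/12083) - 436068) = √(2*(-7750/12083)*(-12083/297742) - 436068) = √(7750/148871 - 436068) = √(-64917871478/148871) = I*√9664388444801338/148871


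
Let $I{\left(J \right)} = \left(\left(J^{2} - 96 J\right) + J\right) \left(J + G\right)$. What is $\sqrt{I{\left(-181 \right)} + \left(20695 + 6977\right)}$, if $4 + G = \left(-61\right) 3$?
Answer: $2 i \sqrt{4589034} \approx 4284.4 i$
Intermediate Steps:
$G = -187$ ($G = -4 - 183 = -187$)
$I{\left(J \right)} = \left(-187 + J\right) \left(J^{2} - 95 J\right)$ ($I{\left(J \right)} = \left(\left(J^{2} - 96 J\right) + J\right) \left(J - 187\right) = \left(J^{2} - 95 J\right) \left(-187 + J\right) = \left(-187 + J\right) \left(J^{2} - 95 J\right)$)
$\sqrt{I{\left(-181 \right)} + \left(20695 + 6977\right)} = \sqrt{- 181 \left(17765 + \left(-181\right)^{2} - -51042\right) + \left(20695 + 6977\right)} = \sqrt{- 181 \left(17765 + 32761 + 51042\right) + 27672} = \sqrt{\left(-181\right) 101568 + 27672} = \sqrt{-18383808 + 27672} = \sqrt{-18356136} = 2 i \sqrt{4589034}$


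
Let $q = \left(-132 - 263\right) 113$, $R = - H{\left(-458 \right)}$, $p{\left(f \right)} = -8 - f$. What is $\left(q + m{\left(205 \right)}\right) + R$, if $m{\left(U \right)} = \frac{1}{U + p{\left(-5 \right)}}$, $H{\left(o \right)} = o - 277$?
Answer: $- \frac{8867799}{202} \approx -43900.0$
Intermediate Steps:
$H{\left(o \right)} = -277 + o$ ($H{\left(o \right)} = o - 277 = -277 + o$)
$R = 735$ ($R = - (-277 - 458) = \left(-1\right) \left(-735\right) = 735$)
$m{\left(U \right)} = \frac{1}{-3 + U}$ ($m{\left(U \right)} = \frac{1}{U - 3} = \frac{1}{-3 + U}$)
$q = -44635$ ($q = \left(-395\right) 113 = -44635$)
$\left(q + m{\left(205 \right)}\right) + R = \left(-44635 + \frac{1}{-3 + 205}\right) + 735 = \left(-44635 + \frac{1}{202}\right) + 735 = - \frac{9016269}{202} + 735 = - \frac{8867799}{202}$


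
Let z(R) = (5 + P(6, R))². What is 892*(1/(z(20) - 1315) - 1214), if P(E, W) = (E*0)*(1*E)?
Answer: -698463206/645 ≈ -1.0829e+6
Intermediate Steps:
P(E, W) = 0 (P(E, W) = 0*E = 0)
z(R) = 25 (z(R) = (5 + 0)² = 5² = 25)
892*(1/(z(20) - 1315) - 1214) = 892*(1/(25 - 1315) - 1214) = 892*(1/(-1290) - 1214) = 892*(-1/1290 - 1214) = 892*(-1566061/1290) = -698463206/645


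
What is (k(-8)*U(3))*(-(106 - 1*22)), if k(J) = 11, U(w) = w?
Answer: -2772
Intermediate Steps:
(k(-8)*U(3))*(-(106 - 1*22)) = (11*3)*(-(106 - 1*22)) = 33*(-(106 - 22)) = 33*(-1*84) = 33*(-84) = -2772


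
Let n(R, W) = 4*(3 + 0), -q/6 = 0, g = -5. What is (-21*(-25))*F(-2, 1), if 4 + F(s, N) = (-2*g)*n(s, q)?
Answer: 60900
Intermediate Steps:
q = 0 (q = -6*0 = 0)
n(R, W) = 12 (n(R, W) = 4*3 = 12)
F(s, N) = 116 (F(s, N) = -4 - 2*(-5)*12 = -4 + 10*12 = -4 + 120 = 116)
(-21*(-25))*F(-2, 1) = -21*(-25)*116 = 525*116 = 60900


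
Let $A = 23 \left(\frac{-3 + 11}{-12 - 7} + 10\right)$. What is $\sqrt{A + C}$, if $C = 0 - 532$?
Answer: $\frac{3 i \sqrt{12502}}{19} \approx 17.655 i$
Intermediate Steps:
$A = \frac{4186}{19}$ ($A = 23 \left(\frac{8}{-19} + 10\right) = 23 \left(8 \left(- \frac{1}{19}\right) + 10\right) = 23 \left(- \frac{8}{19} + 10\right) = 23 \cdot \frac{182}{19} = \frac{4186}{19} \approx 220.32$)
$C = -532$ ($C = 0 - 532 = -532$)
$\sqrt{A + C} = \sqrt{\frac{4186}{19} - 532} = \sqrt{- \frac{5922}{19}} = \frac{3 i \sqrt{12502}}{19}$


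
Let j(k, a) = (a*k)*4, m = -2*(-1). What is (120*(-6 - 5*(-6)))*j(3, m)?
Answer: 69120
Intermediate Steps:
m = 2
j(k, a) = 4*a*k
(120*(-6 - 5*(-6)))*j(3, m) = (120*(-6 - 5*(-6)))*(4*2*3) = (120*(-6 + 30))*24 = (120*24)*24 = 2880*24 = 69120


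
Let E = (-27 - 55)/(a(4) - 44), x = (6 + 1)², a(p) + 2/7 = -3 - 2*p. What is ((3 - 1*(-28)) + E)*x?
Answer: 615979/387 ≈ 1591.7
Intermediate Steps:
a(p) = -23/7 - 2*p (a(p) = -2/7 + (-3 - 2*p) = -23/7 - 2*p)
x = 49 (x = 7² = 49)
E = 574/387 (E = (-27 - 55)/((-23/7 - 2*4) - 44) = -82/((-23/7 - 8) - 44) = -82/(-79/7 - 44) = -82/(-387/7) = -82*(-7/387) = 574/387 ≈ 1.4832)
((3 - 1*(-28)) + E)*x = ((3 - 1*(-28)) + 574/387)*49 = ((3 + 28) + 574/387)*49 = (31 + 574/387)*49 = (12571/387)*49 = 615979/387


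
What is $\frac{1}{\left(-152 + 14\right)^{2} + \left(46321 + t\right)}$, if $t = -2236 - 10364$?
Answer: $\frac{1}{52765} \approx 1.8952 \cdot 10^{-5}$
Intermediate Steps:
$t = -12600$ ($t = -2236 - 10364 = -12600$)
$\frac{1}{\left(-152 + 14\right)^{2} + \left(46321 + t\right)} = \frac{1}{\left(-152 + 14\right)^{2} + \left(46321 - 12600\right)} = \frac{1}{\left(-138\right)^{2} + 33721} = \frac{1}{19044 + 33721} = \frac{1}{52765}$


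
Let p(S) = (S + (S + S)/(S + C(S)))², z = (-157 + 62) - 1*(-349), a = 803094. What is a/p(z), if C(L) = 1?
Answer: 26110593675/2130608642 ≈ 12.255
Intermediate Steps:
z = 254 (z = -95 + 349 = 254)
p(S) = (S + 2*S/(1 + S))² (p(S) = (S + (S + S)/(S + 1))² = (S + (2*S)/(1 + S))² = (S + 2*S/(1 + S))²)
a/p(z) = 803094/((254²*(3 + 254)²/(1 + 254)²)) = 803094/((64516*257²/255²)) = 803094/((64516*(1/65025)*66049)) = 803094/(4261217284/65025) = 803094*(65025/4261217284) = 26110593675/2130608642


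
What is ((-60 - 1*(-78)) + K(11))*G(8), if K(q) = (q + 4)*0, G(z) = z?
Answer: 144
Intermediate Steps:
K(q) = 0 (K(q) = (4 + q)*0 = 0)
((-60 - 1*(-78)) + K(11))*G(8) = ((-60 - 1*(-78)) + 0)*8 = ((-60 + 78) + 0)*8 = (18 + 0)*8 = 18*8 = 144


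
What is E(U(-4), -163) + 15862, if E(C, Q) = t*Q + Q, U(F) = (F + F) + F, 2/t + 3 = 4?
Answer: 15373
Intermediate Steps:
t = 2 (t = 2/(-3 + 4) = 2/1 = 2*1 = 2)
U(F) = 3*F (U(F) = 2*F + F = 3*F)
E(C, Q) = 3*Q (E(C, Q) = 2*Q + Q = 3*Q)
E(U(-4), -163) + 15862 = 3*(-163) + 15862 = -489 + 15862 = 15373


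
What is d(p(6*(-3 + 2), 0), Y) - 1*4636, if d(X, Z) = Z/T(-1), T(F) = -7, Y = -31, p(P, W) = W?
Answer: -32421/7 ≈ -4631.6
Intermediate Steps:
d(X, Z) = -Z/7 (d(X, Z) = Z/(-7) = Z*(-⅐) = -Z/7)
d(p(6*(-3 + 2), 0), Y) - 1*4636 = -⅐*(-31) - 1*4636 = 31/7 - 4636 = -32421/7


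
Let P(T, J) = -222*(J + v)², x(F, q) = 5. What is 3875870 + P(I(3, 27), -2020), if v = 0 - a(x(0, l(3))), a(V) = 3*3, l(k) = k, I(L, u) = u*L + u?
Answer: -910062832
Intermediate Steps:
I(L, u) = u + L*u (I(L, u) = L*u + u = u + L*u)
a(V) = 9
v = -9 (v = 0 - 1*9 = 0 - 9 = -9)
P(T, J) = -222*(-9 + J)² (P(T, J) = -222*(J - 9)² = -222*(-9 + J)²)
3875870 + P(I(3, 27), -2020) = 3875870 - 222*(-9 - 2020)² = 3875870 - 222*(-2029)² = 3875870 - 222*4116841 = 3875870 - 913938702 = -910062832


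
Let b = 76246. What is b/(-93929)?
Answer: -76246/93929 ≈ -0.81174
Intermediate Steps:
b/(-93929) = 76246/(-93929) = 76246*(-1/93929) = -76246/93929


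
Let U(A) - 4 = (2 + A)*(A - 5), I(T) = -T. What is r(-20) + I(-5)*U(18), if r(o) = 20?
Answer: 1340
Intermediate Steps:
U(A) = 4 + (-5 + A)*(2 + A) (U(A) = 4 + (2 + A)*(A - 5) = 4 + (2 + A)*(-5 + A) = 4 + (-5 + A)*(2 + A))
r(-20) + I(-5)*U(18) = 20 + (-1*(-5))*(-6 + 18² - 3*18) = 20 + 5*(-6 + 324 - 54) = 20 + 5*264 = 20 + 1320 = 1340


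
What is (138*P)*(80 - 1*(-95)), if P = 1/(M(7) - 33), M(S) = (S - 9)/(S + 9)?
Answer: -38640/53 ≈ -729.06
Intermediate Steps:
M(S) = (-9 + S)/(9 + S)
P = -8/265 (P = 1/((-9 + 7)/(9 + 7) - 33) = 1/(-2/16 - 33) = 1/((1/16)*(-2) - 33) = 1/(-1/8 - 33) = 1/(-265/8) = -8/265 ≈ -0.030189)
(138*P)*(80 - 1*(-95)) = (138*(-8/265))*(80 - 1*(-95)) = -1104*(80 + 95)/265 = -1104/265*175 = -38640/53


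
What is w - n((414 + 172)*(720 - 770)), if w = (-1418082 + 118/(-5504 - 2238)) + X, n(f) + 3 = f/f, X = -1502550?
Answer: -11305758789/3871 ≈ -2.9206e+6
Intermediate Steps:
n(f) = -2 (n(f) = -3 + f/f = -3 + 1 = -2)
w = -11305766531/3871 (w = (-1418082 + 118/(-5504 - 2238)) - 1502550 = (-1418082 + 118/(-7742)) - 1502550 = (-1418082 - 1/7742*118) - 1502550 = (-1418082 - 59/3871) - 1502550 = -5489395481/3871 - 1502550 = -11305766531/3871 ≈ -2.9206e+6)
w - n((414 + 172)*(720 - 770)) = -11305766531/3871 - 1*(-2) = -11305766531/3871 + 2 = -11305758789/3871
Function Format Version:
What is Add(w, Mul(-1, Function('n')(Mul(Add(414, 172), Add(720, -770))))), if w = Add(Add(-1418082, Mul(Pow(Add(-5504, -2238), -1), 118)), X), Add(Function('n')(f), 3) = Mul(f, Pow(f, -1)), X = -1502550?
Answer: Rational(-11305758789, 3871) ≈ -2.9206e+6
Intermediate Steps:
Function('n')(f) = -2 (Function('n')(f) = Add(-3, Mul(f, Pow(f, -1))) = Add(-3, 1) = -2)
w = Rational(-11305766531, 3871) (w = Add(Add(-1418082, Mul(Pow(Add(-5504, -2238), -1), 118)), -1502550) = Add(Add(-1418082, Mul(Pow(-7742, -1), 118)), -1502550) = Add(Add(-1418082, Mul(Rational(-1, 7742), 118)), -1502550) = Add(Add(-1418082, Rational(-59, 3871)), -1502550) = Add(Rational(-5489395481, 3871), -1502550) = Rational(-11305766531, 3871) ≈ -2.9206e+6)
Add(w, Mul(-1, Function('n')(Mul(Add(414, 172), Add(720, -770))))) = Add(Rational(-11305766531, 3871), Mul(-1, -2)) = Add(Rational(-11305766531, 3871), 2) = Rational(-11305758789, 3871)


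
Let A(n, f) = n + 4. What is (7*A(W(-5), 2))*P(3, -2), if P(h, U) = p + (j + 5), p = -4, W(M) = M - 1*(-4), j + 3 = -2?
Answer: -84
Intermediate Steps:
j = -5 (j = -3 - 2 = -5)
W(M) = 4 + M (W(M) = M + 4 = 4 + M)
P(h, U) = -4 (P(h, U) = -4 + (-5 + 5) = -4 + 0 = -4)
A(n, f) = 4 + n
(7*A(W(-5), 2))*P(3, -2) = (7*(4 + (4 - 5)))*(-4) = (7*(4 - 1))*(-4) = (7*3)*(-4) = 21*(-4) = -84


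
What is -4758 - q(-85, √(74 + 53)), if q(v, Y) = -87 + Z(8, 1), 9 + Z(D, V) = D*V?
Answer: -4670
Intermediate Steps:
Z(D, V) = -9 + D*V
q(v, Y) = -88 (q(v, Y) = -87 + (-9 + 8*1) = -87 + (-9 + 8) = -87 - 1 = -88)
-4758 - q(-85, √(74 + 53)) = -4758 - 1*(-88) = -4758 + 88 = -4670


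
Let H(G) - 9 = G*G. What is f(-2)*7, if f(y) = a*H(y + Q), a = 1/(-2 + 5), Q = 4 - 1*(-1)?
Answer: 42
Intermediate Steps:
Q = 5 (Q = 4 + 1 = 5)
H(G) = 9 + G² (H(G) = 9 + G*G = 9 + G²)
a = ⅓ (a = 1/3 = ⅓ ≈ 0.33333)
f(y) = 3 + (5 + y)²/3 (f(y) = (9 + (y + 5)²)/3 = (9 + (5 + y)²)/3 = 3 + (5 + y)²/3)
f(-2)*7 = (3 + (5 - 2)²/3)*7 = (3 + (⅓)*3²)*7 = (3 + (⅓)*9)*7 = (3 + 3)*7 = 6*7 = 42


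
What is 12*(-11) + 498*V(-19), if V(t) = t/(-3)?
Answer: 3022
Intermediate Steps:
V(t) = -t/3 (V(t) = t*(-⅓) = -t/3)
12*(-11) + 498*V(-19) = 12*(-11) + 498*(-⅓*(-19)) = -132 + 498*(19/3) = -132 + 3154 = 3022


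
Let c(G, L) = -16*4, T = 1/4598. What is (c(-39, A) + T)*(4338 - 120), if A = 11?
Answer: -32664081/121 ≈ -2.6995e+5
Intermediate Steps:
T = 1/4598 ≈ 0.00021749
c(G, L) = -64
(c(-39, A) + T)*(4338 - 120) = (-64 + 1/4598)*(4338 - 120) = -294271/4598*4218 = -32664081/121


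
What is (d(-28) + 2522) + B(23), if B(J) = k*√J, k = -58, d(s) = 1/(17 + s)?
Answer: 27741/11 - 58*√23 ≈ 2243.8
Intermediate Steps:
B(J) = -58*√J
(d(-28) + 2522) + B(23) = (1/(17 - 28) + 2522) - 58*√23 = (1/(-11) + 2522) - 58*√23 = (-1/11 + 2522) - 58*√23 = 27741/11 - 58*√23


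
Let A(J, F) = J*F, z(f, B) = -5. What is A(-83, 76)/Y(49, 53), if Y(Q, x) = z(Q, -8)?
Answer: 6308/5 ≈ 1261.6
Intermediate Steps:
Y(Q, x) = -5
A(J, F) = F*J
A(-83, 76)/Y(49, 53) = (76*(-83))/(-5) = -6308*(-1/5) = 6308/5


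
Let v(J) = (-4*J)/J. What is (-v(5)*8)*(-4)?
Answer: -128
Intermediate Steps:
v(J) = -4
(-v(5)*8)*(-4) = (-1*(-4)*8)*(-4) = (4*8)*(-4) = 32*(-4) = -128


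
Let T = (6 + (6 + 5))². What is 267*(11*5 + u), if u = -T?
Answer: -62478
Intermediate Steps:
T = 289 (T = (6 + 11)² = 17² = 289)
u = -289 (u = -1*289 = -289)
267*(11*5 + u) = 267*(11*5 - 289) = 267*(55 - 289) = 267*(-234) = -62478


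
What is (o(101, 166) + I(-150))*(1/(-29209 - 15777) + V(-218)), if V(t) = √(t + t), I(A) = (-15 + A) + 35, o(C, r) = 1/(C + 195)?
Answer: 38479/13315856 - 38479*I*√109/148 ≈ 0.0028897 - 2714.4*I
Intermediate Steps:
o(C, r) = 1/(195 + C)
I(A) = 20 + A
V(t) = √2*√t (V(t) = √(2*t) = √2*√t)
(o(101, 166) + I(-150))*(1/(-29209 - 15777) + V(-218)) = (1/(195 + 101) + (20 - 150))*(1/(-29209 - 15777) + √2*√(-218)) = (1/296 - 130)*(1/(-44986) + √2*(I*√218)) = (1/296 - 130)*(-1/44986 + 2*I*√109) = -38479*(-1/44986 + 2*I*√109)/296 = 38479/13315856 - 38479*I*√109/148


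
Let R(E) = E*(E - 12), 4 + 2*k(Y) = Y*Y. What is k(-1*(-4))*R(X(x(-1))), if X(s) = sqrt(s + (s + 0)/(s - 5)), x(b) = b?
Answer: -5 - 12*I*sqrt(30) ≈ -5.0 - 65.727*I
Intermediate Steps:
k(Y) = -2 + Y**2/2 (k(Y) = -2 + (Y*Y)/2 = -2 + Y**2/2)
X(s) = sqrt(s + s/(-5 + s))
R(E) = E*(-12 + E)
k(-1*(-4))*R(X(x(-1))) = (-2 + (-1*(-4))**2/2)*(sqrt(-(-4 - 1)/(-5 - 1))*(-12 + sqrt(-(-4 - 1)/(-5 - 1)))) = (-2 + (1/2)*4**2)*(sqrt(-1*(-5)/(-6))*(-12 + sqrt(-1*(-5)/(-6)))) = (-2 + (1/2)*16)*(sqrt(-1*(-1/6)*(-5))*(-12 + sqrt(-1*(-1/6)*(-5)))) = (-2 + 8)*(sqrt(-5/6)*(-12 + sqrt(-5/6))) = 6*((I*sqrt(30)/6)*(-12 + I*sqrt(30)/6)) = 6*(I*sqrt(30)*(-12 + I*sqrt(30)/6)/6) = I*sqrt(30)*(-12 + I*sqrt(30)/6)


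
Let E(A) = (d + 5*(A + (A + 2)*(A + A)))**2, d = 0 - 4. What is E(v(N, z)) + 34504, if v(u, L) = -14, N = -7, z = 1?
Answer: 2613740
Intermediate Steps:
d = -4
E(A) = (-4 + 5*A + 10*A*(2 + A))**2 (E(A) = (-4 + 5*(A + (A + 2)*(A + A)))**2 = (-4 + 5*(A + (2 + A)*(2*A)))**2 = (-4 + 5*(A + 2*A*(2 + A)))**2 = (-4 + (5*A + 10*A*(2 + A)))**2 = (-4 + 5*A + 10*A*(2 + A))**2)
E(v(N, z)) + 34504 = (-4 + 10*(-14)**2 + 25*(-14))**2 + 34504 = (-4 + 10*196 - 350)**2 + 34504 = (-4 + 1960 - 350)**2 + 34504 = 1606**2 + 34504 = 2579236 + 34504 = 2613740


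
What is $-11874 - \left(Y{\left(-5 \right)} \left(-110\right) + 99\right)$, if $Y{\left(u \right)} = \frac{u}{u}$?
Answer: $-11863$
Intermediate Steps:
$Y{\left(u \right)} = 1$
$-11874 - \left(Y{\left(-5 \right)} \left(-110\right) + 99\right) = -11874 - \left(1 \left(-110\right) + 99\right) = -11874 - \left(-110 + 99\right) = -11874 - -11 = -11874 + 11 = -11863$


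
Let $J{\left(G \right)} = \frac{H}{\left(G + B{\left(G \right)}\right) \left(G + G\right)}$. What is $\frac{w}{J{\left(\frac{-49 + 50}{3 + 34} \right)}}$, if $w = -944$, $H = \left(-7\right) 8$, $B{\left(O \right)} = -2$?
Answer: $- \frac{17228}{9583} \approx -1.7978$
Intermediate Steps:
$H = -56$
$J{\left(G \right)} = - \frac{28}{G \left(-2 + G\right)}$ ($J{\left(G \right)} = - \frac{56}{\left(G - 2\right) \left(G + G\right)} = - \frac{56}{\left(-2 + G\right) 2 G} = - \frac{56}{2 G \left(-2 + G\right)} = - 56 \frac{1}{2 G \left(-2 + G\right)} = - \frac{28}{G \left(-2 + G\right)}$)
$\frac{w}{J{\left(\frac{-49 + 50}{3 + 34} \right)}} = - \frac{944}{\left(-28\right) \frac{1}{\left(-49 + 50\right) \frac{1}{3 + 34}} \frac{1}{-2 + \frac{-49 + 50}{3 + 34}}} = - \frac{944}{\left(-28\right) \frac{1}{1 \cdot \frac{1}{37}} \frac{1}{-2 + 1 \cdot \frac{1}{37}}} = - \frac{944}{\left(-28\right) \frac{1}{\frac{1}{37}} \frac{1}{-2 + \frac{1}{37}}} = - \frac{944}{\left(-28\right) 37 \frac{1}{- \frac{73}{37}}} = - \frac{944}{\left(-28\right) 37 \left(- \frac{37}{73}\right)} = - \frac{944}{\frac{38332}{73}} = \left(-944\right) \frac{73}{38332} = - \frac{17228}{9583}$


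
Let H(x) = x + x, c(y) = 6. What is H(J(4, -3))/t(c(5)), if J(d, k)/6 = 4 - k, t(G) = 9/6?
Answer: 56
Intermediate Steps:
t(G) = 3/2 (t(G) = 9*(1/6) = 3/2)
J(d, k) = 24 - 6*k (J(d, k) = 6*(4 - k) = 24 - 6*k)
H(x) = 2*x
H(J(4, -3))/t(c(5)) = (2*(24 - 6*(-3)))/(3/2) = (2*(24 + 18))*(2/3) = (2*42)*(2/3) = 84*(2/3) = 56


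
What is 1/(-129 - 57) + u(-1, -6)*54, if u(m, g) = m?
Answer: -10045/186 ≈ -54.005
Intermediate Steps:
1/(-129 - 57) + u(-1, -6)*54 = 1/(-129 - 57) - 1*54 = 1/(-186) - 54 = -1/186 - 54 = -10045/186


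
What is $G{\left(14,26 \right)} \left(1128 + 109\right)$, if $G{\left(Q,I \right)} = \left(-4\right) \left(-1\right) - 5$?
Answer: $-1237$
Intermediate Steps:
$G{\left(Q,I \right)} = -1$ ($G{\left(Q,I \right)} = 4 - 5 = -1$)
$G{\left(14,26 \right)} \left(1128 + 109\right) = - (1128 + 109) = \left(-1\right) 1237 = -1237$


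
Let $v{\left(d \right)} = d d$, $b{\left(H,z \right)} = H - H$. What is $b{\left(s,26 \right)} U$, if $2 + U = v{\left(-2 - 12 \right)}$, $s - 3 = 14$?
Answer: $0$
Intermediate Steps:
$s = 17$ ($s = 3 + 14 = 17$)
$b{\left(H,z \right)} = 0$
$v{\left(d \right)} = d^{2}$
$U = 194$ ($U = -2 + \left(-2 - 12\right)^{2} = -2 + \left(-14\right)^{2} = -2 + 196 = 194$)
$b{\left(s,26 \right)} U = 0 \cdot 194 = 0$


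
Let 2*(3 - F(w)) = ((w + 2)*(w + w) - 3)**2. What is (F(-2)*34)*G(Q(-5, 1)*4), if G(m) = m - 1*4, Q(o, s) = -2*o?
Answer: -1836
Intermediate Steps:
F(w) = 3 - (-3 + 2*w*(2 + w))**2/2 (F(w) = 3 - ((w + 2)*(w + w) - 3)**2/2 = 3 - ((2 + w)*(2*w) - 3)**2/2 = 3 - (2*w*(2 + w) - 3)**2/2 = 3 - (-3 + 2*w*(2 + w))**2/2)
G(m) = -4 + m (G(m) = m - 4 = -4 + m)
(F(-2)*34)*G(Q(-5, 1)*4) = ((3 - (-3 + 2*(-2)**2 + 4*(-2))**2/2)*34)*(-4 - 2*(-5)*4) = ((3 - (-3 + 2*4 - 8)**2/2)*34)*(-4 + 10*4) = ((3 - (-3 + 8 - 8)**2/2)*34)*(-4 + 40) = ((3 - 1/2*(-3)**2)*34)*36 = ((3 - 1/2*9)*34)*36 = ((3 - 9/2)*34)*36 = -3/2*34*36 = -51*36 = -1836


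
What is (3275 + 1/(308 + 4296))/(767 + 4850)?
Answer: 15078101/25860668 ≈ 0.58305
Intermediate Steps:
(3275 + 1/(308 + 4296))/(767 + 4850) = (3275 + 1/4604)/5617 = (3275 + 1/4604)*(1/5617) = (15078101/4604)*(1/5617) = 15078101/25860668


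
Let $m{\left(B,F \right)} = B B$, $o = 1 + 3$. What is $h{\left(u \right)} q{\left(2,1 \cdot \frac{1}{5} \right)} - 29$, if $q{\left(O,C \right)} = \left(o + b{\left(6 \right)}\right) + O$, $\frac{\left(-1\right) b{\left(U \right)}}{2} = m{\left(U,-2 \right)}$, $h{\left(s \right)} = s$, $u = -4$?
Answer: $235$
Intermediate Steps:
$o = 4$
$m{\left(B,F \right)} = B^{2}$
$b{\left(U \right)} = - 2 U^{2}$
$q{\left(O,C \right)} = -68 + O$ ($q{\left(O,C \right)} = \left(4 - 2 \cdot 6^{2}\right) + O = \left(4 - 72\right) + O = -68 + O$)
$h{\left(u \right)} q{\left(2,1 \cdot \frac{1}{5} \right)} - 29 = - 4 \left(-68 + 2\right) - 29 = \left(-4\right) \left(-66\right) - 29 = 264 - 29 = 235$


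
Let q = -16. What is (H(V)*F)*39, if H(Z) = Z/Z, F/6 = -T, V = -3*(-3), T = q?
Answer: 3744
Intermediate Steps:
T = -16
V = 9
F = 96 (F = 6*(-1*(-16)) = 6*16 = 96)
H(Z) = 1
(H(V)*F)*39 = (1*96)*39 = 96*39 = 3744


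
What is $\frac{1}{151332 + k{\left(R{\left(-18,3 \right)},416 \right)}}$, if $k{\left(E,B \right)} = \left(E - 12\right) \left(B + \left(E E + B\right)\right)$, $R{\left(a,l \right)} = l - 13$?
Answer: $\frac{1}{130828} \approx 7.6436 \cdot 10^{-6}$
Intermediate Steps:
$R{\left(a,l \right)} = -13 + l$
$k{\left(E,B \right)} = \left(-12 + E\right) \left(E^{2} + 2 B\right)$ ($k{\left(E,B \right)} = \left(-12 + E\right) \left(B + \left(E^{2} + B\right)\right) = \left(-12 + E\right) \left(B + \left(B + E^{2}\right)\right) = \left(-12 + E\right) \left(E^{2} + 2 B\right)$)
$\frac{1}{151332 + k{\left(R{\left(-18,3 \right)},416 \right)}} = \frac{1}{151332 - \left(9984 - \left(-13 + 3\right)^{3} - 832 \left(-13 + 3\right) + 12 \left(-13 + 3\right)^{2}\right)} = \frac{1}{151332 - \left(9984 + 1000 + 1200 + 8320\right)} = \frac{1}{151332 - 20504} = \frac{1}{130828}$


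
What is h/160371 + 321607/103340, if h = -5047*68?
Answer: 156413219/160900380 ≈ 0.97211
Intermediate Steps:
h = -343196
h/160371 + 321607/103340 = -343196/160371 + 321607/103340 = -343196*1/160371 + 321607*(1/103340) = -3332/1557 + 321607/103340 = 156413219/160900380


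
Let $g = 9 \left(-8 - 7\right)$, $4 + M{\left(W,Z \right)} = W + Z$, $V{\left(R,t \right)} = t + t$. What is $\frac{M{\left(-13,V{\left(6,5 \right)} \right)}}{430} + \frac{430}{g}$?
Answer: $- \frac{37169}{11610} \approx -3.2015$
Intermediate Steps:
$V{\left(R,t \right)} = 2 t$
$M{\left(W,Z \right)} = -4 + W + Z$ ($M{\left(W,Z \right)} = -4 + \left(W + Z\right) = -4 + W + Z$)
$g = -135$ ($g = 9 \left(-15\right) = -135$)
$\frac{M{\left(-13,V{\left(6,5 \right)} \right)}}{430} + \frac{430}{g} = \frac{-4 - 13 + 2 \cdot 5}{430} + \frac{430}{-135} = \left(-4 - 13 + 10\right) \frac{1}{430} + 430 \left(- \frac{1}{135}\right) = \left(-7\right) \frac{1}{430} - \frac{86}{27} = - \frac{7}{430} - \frac{86}{27} = - \frac{37169}{11610}$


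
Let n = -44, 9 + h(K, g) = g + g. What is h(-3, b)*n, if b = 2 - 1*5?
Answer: 660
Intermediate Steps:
b = -3 (b = 2 - 5 = -3)
h(K, g) = -9 + 2*g (h(K, g) = -9 + (g + g) = -9 + 2*g)
h(-3, b)*n = (-9 + 2*(-3))*(-44) = (-9 - 6)*(-44) = -15*(-44) = 660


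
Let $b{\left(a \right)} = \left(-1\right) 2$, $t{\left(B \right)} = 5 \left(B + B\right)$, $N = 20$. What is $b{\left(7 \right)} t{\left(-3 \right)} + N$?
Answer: $80$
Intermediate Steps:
$t{\left(B \right)} = 10 B$ ($t{\left(B \right)} = 5 \cdot 2 B = 10 B$)
$b{\left(a \right)} = -2$
$b{\left(7 \right)} t{\left(-3 \right)} + N = - 2 \cdot 10 \left(-3\right) + 20 = \left(-2\right) \left(-30\right) + 20 = 60 + 20 = 80$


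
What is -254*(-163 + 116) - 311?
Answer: 11627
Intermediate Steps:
-254*(-163 + 116) - 311 = -254*(-47) - 311 = 11938 - 311 = 11627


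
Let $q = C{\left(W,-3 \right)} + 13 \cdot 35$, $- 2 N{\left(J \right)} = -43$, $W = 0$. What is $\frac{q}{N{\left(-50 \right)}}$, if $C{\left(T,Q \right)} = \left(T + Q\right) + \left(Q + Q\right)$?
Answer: $\frac{892}{43} \approx 20.744$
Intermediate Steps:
$C{\left(T,Q \right)} = T + 3 Q$ ($C{\left(T,Q \right)} = \left(Q + T\right) + 2 Q = T + 3 Q$)
$N{\left(J \right)} = \frac{43}{2}$ ($N{\left(J \right)} = \left(- \frac{1}{2}\right) \left(-43\right) = \frac{43}{2}$)
$q = 446$ ($q = \left(0 + 3 \left(-3\right)\right) + 13 \cdot 35 = \left(0 - 9\right) + 455 = -9 + 455 = 446$)
$\frac{q}{N{\left(-50 \right)}} = \frac{446}{\frac{43}{2}} = 446 \cdot \frac{2}{43} = \frac{892}{43}$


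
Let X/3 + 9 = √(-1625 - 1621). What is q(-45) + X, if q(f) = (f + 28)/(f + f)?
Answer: -2413/90 + 3*I*√3246 ≈ -26.811 + 170.92*I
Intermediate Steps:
X = -27 + 3*I*√3246 (X = -27 + 3*√(-1625 - 1621) = -27 + 3*√(-3246) = -27 + 3*(I*√3246) = -27 + 3*I*√3246 ≈ -27.0 + 170.92*I)
q(f) = (28 + f)/(2*f) (q(f) = (28 + f)/((2*f)) = (28 + f)*(1/(2*f)) = (28 + f)/(2*f))
q(-45) + X = (½)*(28 - 45)/(-45) + (-27 + 3*I*√3246) = (½)*(-1/45)*(-17) + (-27 + 3*I*√3246) = 17/90 + (-27 + 3*I*√3246) = -2413/90 + 3*I*√3246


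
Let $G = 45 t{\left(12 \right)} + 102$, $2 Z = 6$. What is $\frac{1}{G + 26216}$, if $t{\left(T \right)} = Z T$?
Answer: $\frac{1}{27938} \approx 3.5794 \cdot 10^{-5}$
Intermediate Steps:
$Z = 3$ ($Z = \frac{1}{2} \cdot 6 = 3$)
$t{\left(T \right)} = 3 T$
$G = 1722$ ($G = 45 \cdot 3 \cdot 12 + 102 = 45 \cdot 36 + 102 = 1620 + 102 = 1722$)
$\frac{1}{G + 26216} = \frac{1}{1722 + 26216} = \frac{1}{27938}$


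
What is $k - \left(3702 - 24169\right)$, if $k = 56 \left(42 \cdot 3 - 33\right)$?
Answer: $25675$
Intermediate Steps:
$k = 5208$ ($k = 56 \left(126 - 33\right) = 56 \cdot 93 = 5208$)
$k - \left(3702 - 24169\right) = 5208 - \left(3702 - 24169\right) = 5208 - -20467 = 5208 + 20467 = 25675$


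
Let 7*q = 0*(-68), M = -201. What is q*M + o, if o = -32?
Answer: -32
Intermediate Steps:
q = 0 (q = (0*(-68))/7 = (⅐)*0 = 0)
q*M + o = 0*(-201) - 32 = 0 - 32 = -32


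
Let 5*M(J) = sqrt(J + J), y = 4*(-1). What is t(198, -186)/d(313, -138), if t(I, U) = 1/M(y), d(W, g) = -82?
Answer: 5*I*sqrt(2)/328 ≈ 0.021558*I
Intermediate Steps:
y = -4
M(J) = sqrt(2)*sqrt(J)/5 (M(J) = sqrt(J + J)/5 = sqrt(2*J)/5 = (sqrt(2)*sqrt(J))/5 = sqrt(2)*sqrt(J)/5)
t(I, U) = -5*I*sqrt(2)/4 (t(I, U) = 1/(sqrt(2)*sqrt(-4)/5) = 1/(sqrt(2)*(2*I)/5) = 1/(2*I*sqrt(2)/5) = -5*I*sqrt(2)/4)
t(198, -186)/d(313, -138) = -5*I*sqrt(2)/4/(-82) = -5*I*sqrt(2)/4*(-1/82) = 5*I*sqrt(2)/328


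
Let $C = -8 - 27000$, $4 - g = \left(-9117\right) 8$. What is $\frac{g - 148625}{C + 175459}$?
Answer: $- \frac{75685}{148451} \approx -0.50983$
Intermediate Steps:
$g = 72940$ ($g = 4 - \left(-9117\right) 8 = 4 - -72936 = 4 + 72936 = 72940$)
$C = -27008$ ($C = -8 - 27000 = -27008$)
$\frac{g - 148625}{C + 175459} = \frac{72940 - 148625}{-27008 + 175459} = - \frac{75685}{148451}$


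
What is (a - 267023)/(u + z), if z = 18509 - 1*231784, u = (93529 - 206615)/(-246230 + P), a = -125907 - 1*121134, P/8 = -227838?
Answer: 265891121944/110312946441 ≈ 2.4103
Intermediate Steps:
P = -1822704 (P = 8*(-227838) = -1822704)
a = -247041 (a = -125907 - 121134 = -247041)
u = 56543/1034467 (u = (93529 - 206615)/(-246230 - 1822704) = -113086/(-2068934) = -113086*(-1/2068934) = 56543/1034467 ≈ 0.054659)
z = -213275 (z = 18509 - 231784 = -213275)
(a - 267023)/(u + z) = (-247041 - 267023)/(56543/1034467 - 213275) = -514064/(-220625892882/1034467) = -514064*(-1034467/220625892882) = 265891121944/110312946441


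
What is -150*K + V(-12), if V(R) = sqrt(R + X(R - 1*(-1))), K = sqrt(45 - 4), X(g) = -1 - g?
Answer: -150*sqrt(41) + I*sqrt(2) ≈ -960.47 + 1.4142*I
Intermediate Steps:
K = sqrt(41) ≈ 6.4031
V(R) = I*sqrt(2) (V(R) = sqrt(R + (-1 - (R - 1*(-1)))) = sqrt(R + (-1 - (R + 1))) = sqrt(R + (-1 - (1 + R))) = sqrt(R + (-1 + (-1 - R))) = sqrt(R + (-2 - R)) = sqrt(-2) = I*sqrt(2))
-150*K + V(-12) = -150*sqrt(41) + I*sqrt(2)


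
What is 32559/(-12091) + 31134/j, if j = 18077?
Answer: -212127849/218569007 ≈ -0.97053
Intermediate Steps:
32559/(-12091) + 31134/j = 32559/(-12091) + 31134/18077 = 32559*(-1/12091) + 31134*(1/18077) = -32559/12091 + 31134/18077 = -212127849/218569007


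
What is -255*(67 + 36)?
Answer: -26265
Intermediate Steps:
-255*(67 + 36) = -255*103 = -26265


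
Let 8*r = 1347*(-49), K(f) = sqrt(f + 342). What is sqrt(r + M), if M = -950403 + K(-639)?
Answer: sqrt(-15338454 + 48*I*sqrt(33))/4 ≈ 0.0088007 + 979.11*I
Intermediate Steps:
K(f) = sqrt(342 + f)
r = -66003/8 (r = (1347*(-49))/8 = (1/8)*(-66003) = -66003/8 ≈ -8250.4)
M = -950403 + 3*I*sqrt(33) (M = -950403 + sqrt(342 - 639) = -950403 + sqrt(-297) = -950403 + 3*I*sqrt(33) ≈ -9.504e+5 + 17.234*I)
sqrt(r + M) = sqrt(-66003/8 + (-950403 + 3*I*sqrt(33))) = sqrt(-7669227/8 + 3*I*sqrt(33))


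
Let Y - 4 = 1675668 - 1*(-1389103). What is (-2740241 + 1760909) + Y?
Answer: 2085443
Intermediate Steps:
Y = 3064775 (Y = 4 + (1675668 - 1*(-1389103)) = 4 + (1675668 + 1389103) = 4 + 3064771 = 3064775)
(-2740241 + 1760909) + Y = (-2740241 + 1760909) + 3064775 = -979332 + 3064775 = 2085443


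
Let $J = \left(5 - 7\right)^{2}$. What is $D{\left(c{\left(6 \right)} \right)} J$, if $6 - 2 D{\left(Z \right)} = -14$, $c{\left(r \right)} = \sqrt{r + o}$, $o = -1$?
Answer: $40$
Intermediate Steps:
$c{\left(r \right)} = \sqrt{-1 + r}$ ($c{\left(r \right)} = \sqrt{r - 1} = \sqrt{-1 + r}$)
$D{\left(Z \right)} = 10$ ($D{\left(Z \right)} = 3 - -7 = 3 + 7 = 10$)
$J = 4$ ($J = \left(-2\right)^{2} = 4$)
$D{\left(c{\left(6 \right)} \right)} J = 10 \cdot 4 = 40$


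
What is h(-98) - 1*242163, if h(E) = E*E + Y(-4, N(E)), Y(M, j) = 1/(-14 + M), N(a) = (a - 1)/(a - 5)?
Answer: -4186063/18 ≈ -2.3256e+5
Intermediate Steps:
N(a) = (-1 + a)/(-5 + a)
h(E) = -1/18 + E**2 (h(E) = E*E + 1/(-14 - 4) = E**2 + 1/(-18) = E**2 - 1/18 = -1/18 + E**2)
h(-98) - 1*242163 = (-1/18 + (-98)**2) - 1*242163 = (-1/18 + 9604) - 242163 = 172871/18 - 242163 = -4186063/18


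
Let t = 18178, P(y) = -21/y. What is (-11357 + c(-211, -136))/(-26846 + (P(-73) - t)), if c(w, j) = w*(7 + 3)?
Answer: 327697/1095577 ≈ 0.29911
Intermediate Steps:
c(w, j) = 10*w (c(w, j) = w*10 = 10*w)
(-11357 + c(-211, -136))/(-26846 + (P(-73) - t)) = (-11357 + 10*(-211))/(-26846 + (-21/(-73) - 1*18178)) = (-11357 - 2110)/(-26846 + (-21*(-1/73) - 18178)) = -13467/(-26846 + (21/73 - 18178)) = -13467/(-26846 - 1326973/73) = -13467/(-3286731/73) = -13467*(-73/3286731) = 327697/1095577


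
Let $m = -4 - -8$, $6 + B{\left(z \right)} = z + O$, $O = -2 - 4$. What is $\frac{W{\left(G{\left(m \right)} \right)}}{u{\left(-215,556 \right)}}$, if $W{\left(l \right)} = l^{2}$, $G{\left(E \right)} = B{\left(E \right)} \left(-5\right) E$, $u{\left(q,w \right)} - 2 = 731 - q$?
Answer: $\frac{6400}{237} \approx 27.004$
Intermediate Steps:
$O = -6$
$u{\left(q,w \right)} = 733 - q$ ($u{\left(q,w \right)} = 2 - \left(-731 + q\right) = 733 - q$)
$B{\left(z \right)} = -12 + z$ ($B{\left(z \right)} = -6 + \left(z - 6\right) = -6 + \left(-6 + z\right) = -12 + z$)
$m = 4$ ($m = -4 + 8 = 4$)
$G{\left(E \right)} = E \left(60 - 5 E\right)$ ($G{\left(E \right)} = \left(-12 + E\right) \left(-5\right) E = \left(60 - 5 E\right) E = E \left(60 - 5 E\right)$)
$\frac{W{\left(G{\left(m \right)} \right)}}{u{\left(-215,556 \right)}} = \frac{\left(5 \cdot 4 \left(12 - 4\right)\right)^{2}}{733 - -215} = \frac{\left(5 \cdot 4 \left(12 - 4\right)\right)^{2}}{733 + 215} = \frac{\left(5 \cdot 4 \cdot 8\right)^{2}}{948} = 160^{2} \cdot \frac{1}{948} = 25600 \cdot \frac{1}{948} = \frac{6400}{237}$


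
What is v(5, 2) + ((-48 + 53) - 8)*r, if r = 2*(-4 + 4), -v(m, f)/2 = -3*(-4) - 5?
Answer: -14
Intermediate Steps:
v(m, f) = -14 (v(m, f) = -2*(-3*(-4) - 5) = -2*(12 - 5) = -2*7 = -14)
r = 0 (r = 2*0 = 0)
v(5, 2) + ((-48 + 53) - 8)*r = -14 + ((-48 + 53) - 8)*0 = -14 + (5 - 8)*0 = -14 - 3*0 = -14 + 0 = -14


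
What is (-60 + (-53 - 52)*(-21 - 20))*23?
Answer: 97635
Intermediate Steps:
(-60 + (-53 - 52)*(-21 - 20))*23 = (-60 - 105*(-41))*23 = (-60 + 4305)*23 = 4245*23 = 97635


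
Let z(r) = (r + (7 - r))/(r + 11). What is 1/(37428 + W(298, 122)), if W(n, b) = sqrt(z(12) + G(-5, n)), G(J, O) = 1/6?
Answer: 5165064/193318015327 - sqrt(8970)/193318015327 ≈ 2.6717e-5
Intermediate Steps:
G(J, O) = 1/6
z(r) = 7/(11 + r)
W(n, b) = sqrt(8970)/138 (W(n, b) = sqrt(7/(11 + 12) + 1/6) = sqrt(7/23 + 1/6) = sqrt(65/138) = sqrt(8970)/138)
1/(37428 + W(298, 122)) = 1/(37428 + sqrt(8970)/138)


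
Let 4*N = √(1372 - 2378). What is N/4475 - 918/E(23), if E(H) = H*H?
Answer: -918/529 + I*√1006/17900 ≈ -1.7353 + 0.0017719*I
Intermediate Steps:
E(H) = H²
N = I*√1006/4 (N = √(1372 - 2378)/4 = √(-1006)/4 = (I*√1006)/4 = I*√1006/4 ≈ 7.9294*I)
N/4475 - 918/E(23) = (I*√1006/4)/4475 - 918/(23²) = (I*√1006/4)*(1/4475) - 918/529 = I*√1006/17900 - 918*1/529 = I*√1006/17900 - 918/529 = -918/529 + I*√1006/17900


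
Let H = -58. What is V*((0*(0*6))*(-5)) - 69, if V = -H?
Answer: -69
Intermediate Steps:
V = 58 (V = -1*(-58) = 58)
V*((0*(0*6))*(-5)) - 69 = 58*((0*(0*6))*(-5)) - 69 = 58*((0*0)*(-5)) - 69 = 58*(0*(-5)) - 69 = 58*0 - 69 = 0 - 69 = -69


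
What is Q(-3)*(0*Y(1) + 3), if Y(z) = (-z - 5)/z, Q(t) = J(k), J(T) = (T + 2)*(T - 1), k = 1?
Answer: 0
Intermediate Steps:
J(T) = (-1 + T)*(2 + T) (J(T) = (2 + T)*(-1 + T) = (-1 + T)*(2 + T))
Q(t) = 0 (Q(t) = -2 + 1 + 1² = -2 + 1 + 1 = 0)
Y(z) = (-5 - z)/z
Q(-3)*(0*Y(1) + 3) = 0*(0*((-5 - 1*1)/1) + 3) = 0*(0*(1*(-5 - 1)) + 3) = 0*(0*(1*(-6)) + 3) = 0*(0*(-6) + 3) = 0*(0 + 3) = 0*3 = 0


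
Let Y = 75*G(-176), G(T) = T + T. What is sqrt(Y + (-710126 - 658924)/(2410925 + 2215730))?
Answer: 3*I*sqrt(2511658033032390)/925331 ≈ 162.48*I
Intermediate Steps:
G(T) = 2*T
Y = -26400 (Y = 75*(2*(-176)) = 75*(-352) = -26400)
sqrt(Y + (-710126 - 658924)/(2410925 + 2215730)) = sqrt(-26400 + (-710126 - 658924)/(2410925 + 2215730)) = sqrt(-26400 - 1369050/4626655) = sqrt(-26400 - 1369050*1/4626655) = sqrt(-26400 - 273810/925331) = sqrt(-24429012210/925331) = 3*I*sqrt(2511658033032390)/925331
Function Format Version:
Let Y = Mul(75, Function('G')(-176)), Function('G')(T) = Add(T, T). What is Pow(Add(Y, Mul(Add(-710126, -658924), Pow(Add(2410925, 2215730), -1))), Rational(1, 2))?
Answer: Mul(Rational(3, 925331), I, Pow(2511658033032390, Rational(1, 2))) ≈ Mul(162.48, I)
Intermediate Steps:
Function('G')(T) = Mul(2, T)
Y = -26400 (Y = Mul(75, Mul(2, -176)) = Mul(75, -352) = -26400)
Pow(Add(Y, Mul(Add(-710126, -658924), Pow(Add(2410925, 2215730), -1))), Rational(1, 2)) = Pow(Add(-26400, Mul(Add(-710126, -658924), Pow(Add(2410925, 2215730), -1))), Rational(1, 2)) = Pow(Add(-26400, Mul(-1369050, Pow(4626655, -1))), Rational(1, 2)) = Pow(Add(-26400, Mul(-1369050, Rational(1, 4626655))), Rational(1, 2)) = Pow(Add(-26400, Rational(-273810, 925331)), Rational(1, 2)) = Pow(Rational(-24429012210, 925331), Rational(1, 2)) = Mul(Rational(3, 925331), I, Pow(2511658033032390, Rational(1, 2)))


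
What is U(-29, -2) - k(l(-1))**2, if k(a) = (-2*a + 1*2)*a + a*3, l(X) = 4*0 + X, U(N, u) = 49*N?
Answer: -1470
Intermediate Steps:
l(X) = X (l(X) = 0 + X = X)
k(a) = 3*a + a*(2 - 2*a) (k(a) = (-2*a + 2)*a + 3*a = (2 - 2*a)*a + 3*a = a*(2 - 2*a) + 3*a = 3*a + a*(2 - 2*a))
U(-29, -2) - k(l(-1))**2 = 49*(-29) - (-(5 - 2*(-1)))**2 = -1421 - (-(5 + 2))**2 = -1421 - (-1*7)**2 = -1421 - 1*(-7)**2 = -1421 - 1*49 = -1421 - 49 = -1470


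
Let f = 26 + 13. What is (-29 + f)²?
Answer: 100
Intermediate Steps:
f = 39
(-29 + f)² = (-29 + 39)² = 10² = 100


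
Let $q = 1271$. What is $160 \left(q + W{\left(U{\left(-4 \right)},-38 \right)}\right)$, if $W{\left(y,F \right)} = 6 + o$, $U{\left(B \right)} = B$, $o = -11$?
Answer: $202560$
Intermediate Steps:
$W{\left(y,F \right)} = -5$ ($W{\left(y,F \right)} = 6 - 11 = -5$)
$160 \left(q + W{\left(U{\left(-4 \right)},-38 \right)}\right) = 160 \left(1271 - 5\right) = 160 \cdot 1266 = 202560$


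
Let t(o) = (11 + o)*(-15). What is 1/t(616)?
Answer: -1/9405 ≈ -0.00010633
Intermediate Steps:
t(o) = -165 - 15*o
1/t(616) = 1/(-165 - 15*616) = 1/(-165 - 9240) = 1/(-9405) = -1/9405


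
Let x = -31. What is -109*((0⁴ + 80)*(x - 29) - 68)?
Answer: 530612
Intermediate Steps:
-109*((0⁴ + 80)*(x - 29) - 68) = -109*((0⁴ + 80)*(-31 - 29) - 68) = -109*((0 + 80)*(-60) - 68) = -109*(80*(-60) - 68) = -109*(-4800 - 68) = -109*(-4868) = 530612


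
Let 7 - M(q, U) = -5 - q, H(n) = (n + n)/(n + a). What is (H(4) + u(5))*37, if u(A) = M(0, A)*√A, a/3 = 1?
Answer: 296/7 + 444*√5 ≈ 1035.1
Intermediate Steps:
a = 3 (a = 3*1 = 3)
H(n) = 2*n/(3 + n) (H(n) = (n + n)/(n + 3) = (2*n)/(3 + n) = 2*n/(3 + n))
M(q, U) = 12 + q (M(q, U) = 7 - (-5 - q) = 7 + (5 + q) = 12 + q)
u(A) = 12*√A (u(A) = (12 + 0)*√A = 12*√A)
(H(4) + u(5))*37 = (2*4/(3 + 4) + 12*√5)*37 = (2*4/7 + 12*√5)*37 = (2*4*(⅐) + 12*√5)*37 = (8/7 + 12*√5)*37 = 296/7 + 444*√5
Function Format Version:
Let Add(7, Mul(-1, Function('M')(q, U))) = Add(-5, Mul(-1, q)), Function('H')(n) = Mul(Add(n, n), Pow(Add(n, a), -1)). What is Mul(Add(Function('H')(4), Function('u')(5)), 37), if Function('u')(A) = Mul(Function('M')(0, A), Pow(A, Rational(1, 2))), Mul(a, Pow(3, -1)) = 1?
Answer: Add(Rational(296, 7), Mul(444, Pow(5, Rational(1, 2)))) ≈ 1035.1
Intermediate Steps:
a = 3 (a = Mul(3, 1) = 3)
Function('H')(n) = Mul(2, n, Pow(Add(3, n), -1)) (Function('H')(n) = Mul(Add(n, n), Pow(Add(n, 3), -1)) = Mul(Mul(2, n), Pow(Add(3, n), -1)) = Mul(2, n, Pow(Add(3, n), -1)))
Function('M')(q, U) = Add(12, q) (Function('M')(q, U) = Add(7, Mul(-1, Add(-5, Mul(-1, q)))) = Add(7, Add(5, q)) = Add(12, q))
Function('u')(A) = Mul(12, Pow(A, Rational(1, 2))) (Function('u')(A) = Mul(Add(12, 0), Pow(A, Rational(1, 2))) = Mul(12, Pow(A, Rational(1, 2))))
Mul(Add(Function('H')(4), Function('u')(5)), 37) = Mul(Add(Mul(2, 4, Pow(Add(3, 4), -1)), Mul(12, Pow(5, Rational(1, 2)))), 37) = Mul(Add(Mul(2, 4, Pow(7, -1)), Mul(12, Pow(5, Rational(1, 2)))), 37) = Mul(Add(Mul(2, 4, Rational(1, 7)), Mul(12, Pow(5, Rational(1, 2)))), 37) = Mul(Add(Rational(8, 7), Mul(12, Pow(5, Rational(1, 2)))), 37) = Add(Rational(296, 7), Mul(444, Pow(5, Rational(1, 2))))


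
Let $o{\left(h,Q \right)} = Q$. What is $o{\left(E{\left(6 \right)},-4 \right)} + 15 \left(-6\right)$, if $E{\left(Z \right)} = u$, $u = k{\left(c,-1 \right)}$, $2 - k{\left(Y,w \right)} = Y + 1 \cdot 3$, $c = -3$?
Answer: $-94$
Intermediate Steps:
$k{\left(Y,w \right)} = -1 - Y$ ($k{\left(Y,w \right)} = 2 - \left(Y + 1 \cdot 3\right) = 2 - \left(Y + 3\right) = 2 - \left(3 + Y\right) = -1 - Y$)
$u = 2$ ($u = -1 - -3 = -1 + 3 = 2$)
$E{\left(Z \right)} = 2$
$o{\left(E{\left(6 \right)},-4 \right)} + 15 \left(-6\right) = -4 + 15 \left(-6\right) = -4 - 90 = -94$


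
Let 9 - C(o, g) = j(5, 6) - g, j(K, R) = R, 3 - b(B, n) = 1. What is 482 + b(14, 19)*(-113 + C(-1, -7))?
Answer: 248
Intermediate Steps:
b(B, n) = 2 (b(B, n) = 3 - 1*1 = 3 - 1 = 2)
C(o, g) = 3 + g (C(o, g) = 9 - (6 - g) = 9 + (-6 + g) = 3 + g)
482 + b(14, 19)*(-113 + C(-1, -7)) = 482 + 2*(-113 + (3 - 7)) = 482 + 2*(-113 - 4) = 482 + 2*(-117) = 482 - 234 = 248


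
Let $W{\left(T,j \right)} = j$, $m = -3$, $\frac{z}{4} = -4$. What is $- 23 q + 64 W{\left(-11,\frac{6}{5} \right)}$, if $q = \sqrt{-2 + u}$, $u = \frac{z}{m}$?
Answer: $\frac{384}{5} - \frac{23 \sqrt{30}}{3} \approx 34.808$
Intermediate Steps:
$z = -16$ ($z = 4 \left(-4\right) = -16$)
$u = \frac{16}{3}$ ($u = - \frac{16}{-3} = \left(-16\right) \left(- \frac{1}{3}\right) = \frac{16}{3} \approx 5.3333$)
$q = \frac{\sqrt{30}}{3}$ ($q = \sqrt{-2 + \frac{16}{3}} = \sqrt{\frac{10}{3}} = \frac{\sqrt{30}}{3} \approx 1.8257$)
$- 23 q + 64 W{\left(-11,\frac{6}{5} \right)} = - 23 \frac{\sqrt{30}}{3} + 64 \cdot \frac{6}{5} = - \frac{23 \sqrt{30}}{3} + 64 \cdot 6 \cdot \frac{1}{5} = - \frac{23 \sqrt{30}}{3} + 64 \cdot \frac{6}{5} = - \frac{23 \sqrt{30}}{3} + \frac{384}{5} = \frac{384}{5} - \frac{23 \sqrt{30}}{3}$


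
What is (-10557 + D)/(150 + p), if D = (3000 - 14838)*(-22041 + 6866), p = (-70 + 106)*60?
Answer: 59877031/770 ≈ 77762.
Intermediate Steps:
p = 2160 (p = 36*60 = 2160)
D = 179641650 (D = -11838*(-15175) = 179641650)
(-10557 + D)/(150 + p) = (-10557 + 179641650)/(150 + 2160) = 179631093/2310 = 179631093*(1/2310) = 59877031/770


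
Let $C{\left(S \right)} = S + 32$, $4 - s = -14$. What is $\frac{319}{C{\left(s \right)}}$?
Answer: $\frac{319}{50} \approx 6.38$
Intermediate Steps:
$s = 18$ ($s = 4 - -14 = 4 + 14 = 18$)
$C{\left(S \right)} = 32 + S$
$\frac{319}{C{\left(s \right)}} = \frac{319}{32 + 18} = \frac{319}{50}$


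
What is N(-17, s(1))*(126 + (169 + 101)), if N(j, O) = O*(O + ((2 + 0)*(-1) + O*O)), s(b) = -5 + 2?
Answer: -4752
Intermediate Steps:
s(b) = -3
N(j, O) = O*(-2 + O + O²) (N(j, O) = O*(O + (2*(-1) + O²)) = O*(O + (-2 + O²)) = O*(-2 + O + O²))
N(-17, s(1))*(126 + (169 + 101)) = (-3*(-2 - 3 + (-3)²))*(126 + (169 + 101)) = (-3*(-2 - 3 + 9))*(126 + 270) = -3*4*396 = -12*396 = -4752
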